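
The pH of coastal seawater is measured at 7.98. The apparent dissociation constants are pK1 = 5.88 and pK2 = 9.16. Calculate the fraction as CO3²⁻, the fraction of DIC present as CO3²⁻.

α₂ = 1 / (1 + [H⁺]/K2 + [H⁺]²/(K1K2)) = 1 / (1 + 10^+1.18 + 10^-0.92)
   = 1 / (1 + 15.136 + 0.12023) = 1/16.256 = 0.06152

α₂ = 0.0615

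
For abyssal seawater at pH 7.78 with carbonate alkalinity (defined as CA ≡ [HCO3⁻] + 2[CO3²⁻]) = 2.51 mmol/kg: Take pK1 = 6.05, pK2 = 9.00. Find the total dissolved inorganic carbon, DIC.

DIC = 2.42 mmol/kg

CA = [HCO3⁻] + 2[CO3²⁻] = (α₁ + 2α₂)·DIC
At pH 7.78: [H⁺]/K1 = 10^-1.73 = 0.018621, K2/[H⁺] = 10^-1.22 = 0.060256
α₁ = 1/(1 + 0.018621 + 0.060256) = 1/1.0789 = 0.9269; α₂ = α₁·K2/[H⁺] = 0.05585
α₁ + 2α₂ = 1.0386
DIC = CA / (α₁ + 2α₂) = 2.51 / 1.0386 = 2.42 mmol/kg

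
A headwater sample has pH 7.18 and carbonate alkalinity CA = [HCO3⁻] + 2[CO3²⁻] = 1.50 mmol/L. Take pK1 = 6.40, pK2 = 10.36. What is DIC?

CA = [HCO3⁻] + 2[CO3²⁻] = (α₁ + 2α₂)·DIC
At pH 7.18: [H⁺]/K1 = 10^-0.78 = 0.16596, K2/[H⁺] = 10^-3.18 = 0.00066069
α₁ = 1/(1 + 0.16596 + 0.00066069) = 1/1.1666 = 0.8572; α₂ = α₁·K2/[H⁺] = 0.0005663
α₁ + 2α₂ = 0.8583
DIC = CA / (α₁ + 2α₂) = 1.50 / 0.8583 = 1.75 mmol/L

DIC = 1.75 mmol/L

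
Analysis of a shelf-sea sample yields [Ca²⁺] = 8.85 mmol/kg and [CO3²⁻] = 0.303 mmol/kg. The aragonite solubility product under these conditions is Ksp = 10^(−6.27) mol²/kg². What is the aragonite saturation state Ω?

Ω = 4.99

Ksp = 10^(−6.27) = 5.370×10^-7
Ω = [Ca²⁺][CO3²⁻]/Ksp = (8.85×10^-3)(0.303×10^-3) / 5.370×10^-7 = 4.99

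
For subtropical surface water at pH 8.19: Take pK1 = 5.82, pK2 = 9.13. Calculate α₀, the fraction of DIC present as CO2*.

α₀ = 0.00381

α₀ = 1 / (1 + K1/[H⁺] + K1K2/[H⁺]²) = 1 / (1 + 10^+2.37 + 10^+1.43)
   = 1 / (1 + 234.42 + 26.915) = 1/262.34 = 0.003812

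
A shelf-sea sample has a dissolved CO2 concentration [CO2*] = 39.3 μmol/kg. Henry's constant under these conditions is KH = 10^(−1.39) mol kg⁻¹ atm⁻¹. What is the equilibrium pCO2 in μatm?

pCO2 = 965 μatm

KH = 10^(−1.39) = 4.074×10^-2 mol kg⁻¹ atm⁻¹
pCO2 = [CO2*]/KH = 39.3×10^-6 / 4.074×10^-2 = 9.65×10^-4 atm = 965 μatm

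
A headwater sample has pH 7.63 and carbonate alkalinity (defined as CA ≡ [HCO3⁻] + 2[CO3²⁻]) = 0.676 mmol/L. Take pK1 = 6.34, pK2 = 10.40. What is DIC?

DIC = 0.709 mmol/L

CA = [HCO3⁻] + 2[CO3²⁻] = (α₁ + 2α₂)·DIC
At pH 7.63: [H⁺]/K1 = 10^-1.29 = 0.051286, K2/[H⁺] = 10^-2.77 = 0.0016982
α₁ = 1/(1 + 0.051286 + 0.0016982) = 1/1.0530 = 0.9497; α₂ = α₁·K2/[H⁺] = 0.001613
α₁ + 2α₂ = 0.9529
DIC = CA / (α₁ + 2α₂) = 0.676 / 0.9529 = 0.709 mmol/L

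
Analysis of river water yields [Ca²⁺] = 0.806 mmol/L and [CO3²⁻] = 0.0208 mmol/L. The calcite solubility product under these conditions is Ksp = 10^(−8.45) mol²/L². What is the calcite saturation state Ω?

Ω = 4.72

Ksp = 10^(−8.45) = 3.548×10^-9
Ω = [Ca²⁺][CO3²⁻]/Ksp = (0.806×10^-3)(0.0208×10^-3) / 3.548×10^-9 = 4.72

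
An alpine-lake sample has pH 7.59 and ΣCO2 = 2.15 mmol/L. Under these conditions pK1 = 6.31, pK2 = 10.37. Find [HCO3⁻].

[HCO3⁻] = 2.04 mmol/L

α₁ = 1 / (1 + [H⁺]/K1 + K2/[H⁺]) = 1 / (1 + 10^-1.28 + 10^-2.78)
   = 1 / (1 + 0.052481 + 0.0016596) = 1/1.0541 = 0.9486
[HCO3⁻] = α₁ × DIC = 0.9486 × 2.15 = 2.04 mmol/L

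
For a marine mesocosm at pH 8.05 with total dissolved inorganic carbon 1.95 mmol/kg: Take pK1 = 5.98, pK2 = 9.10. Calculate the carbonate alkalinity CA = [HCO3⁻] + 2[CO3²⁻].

CA = 2.09 mmol/kg

CA = [HCO3⁻] + 2[CO3²⁻] = (α₁ + 2α₂)·DIC
At pH 8.05: [H⁺]/K1 = 10^-2.07 = 0.0085114, K2/[H⁺] = 10^-1.05 = 0.089125
α₁ = 1/(1 + 0.0085114 + 0.089125) = 1/1.0976 = 0.9110; α₂ = α₁·K2/[H⁺] = 0.08120
α₁ + 2α₂ = 1.0734
CA = 1.0734 × 1.95 = 2.09 mmol/kg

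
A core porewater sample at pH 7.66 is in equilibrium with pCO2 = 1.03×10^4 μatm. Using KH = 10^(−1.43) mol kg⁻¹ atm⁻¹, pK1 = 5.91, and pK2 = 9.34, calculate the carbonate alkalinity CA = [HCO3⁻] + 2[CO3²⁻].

[CO2*] = KH · pCO2 = 10^(−1.43) × 1.03×10^4×10^-6 = 3.827×10^-4 mol/kg
α₀ = 1/(1 + K1/[H⁺] + K1K2/[H⁺]²) = 1/(1 + 10^+1.75 + 10^+0.07) = 0.01712
DIC = [CO2*]/α₀ = 3.827×10^-4 / 0.01712 = 22.35 mmol/kg
CA = (α₁ + 2α₂)·DIC = (0.9628 + 2×0.02011) × 22.35 = 22.4 mmol/kg

CA = 22.4 mmol/kg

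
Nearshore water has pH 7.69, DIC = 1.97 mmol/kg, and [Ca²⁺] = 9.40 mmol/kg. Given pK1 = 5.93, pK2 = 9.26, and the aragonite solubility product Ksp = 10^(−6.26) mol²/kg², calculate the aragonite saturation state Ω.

Ω = 0.869

α₂ = 1 / (1 + [H⁺]/K2 + [H⁺]²/(K1K2)) = 1 / (1 + 10^+1.57 + 10^-0.19)
   = 1 / (1 + 37.154 + 0.64565) = 1/38.799 = 0.02577
[CO3²⁻] = α₂ × DIC = 0.02577 × 1.97 = 0.05077 mmol/kg
Ksp = 10^(−6.26) = 5.495×10^-7
Ω = [Ca²⁺][CO3²⁻]/Ksp = (9.40×10^-3)(5.077×10^-5) / 5.495×10^-7 = 0.869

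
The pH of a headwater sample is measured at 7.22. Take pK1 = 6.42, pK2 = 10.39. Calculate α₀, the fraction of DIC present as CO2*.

α₀ = 0.137

α₀ = 1 / (1 + K1/[H⁺] + K1K2/[H⁺]²) = 1 / (1 + 10^+0.80 + 10^-2.37)
   = 1 / (1 + 6.3096 + 0.0042658) = 1/7.3138 = 0.1367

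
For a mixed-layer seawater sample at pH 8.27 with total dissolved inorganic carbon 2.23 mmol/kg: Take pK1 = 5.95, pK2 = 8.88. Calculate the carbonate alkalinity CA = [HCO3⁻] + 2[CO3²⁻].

CA = 2.66 mmol/kg

CA = [HCO3⁻] + 2[CO3²⁻] = (α₁ + 2α₂)·DIC
At pH 8.27: [H⁺]/K1 = 10^-2.32 = 0.0047863, K2/[H⁺] = 10^-0.61 = 0.24547
α₁ = 1/(1 + 0.0047863 + 0.24547) = 1/1.2503 = 0.7998; α₂ = α₁·K2/[H⁺] = 0.1963
α₁ + 2α₂ = 1.1925
CA = 1.1925 × 2.23 = 2.66 mmol/kg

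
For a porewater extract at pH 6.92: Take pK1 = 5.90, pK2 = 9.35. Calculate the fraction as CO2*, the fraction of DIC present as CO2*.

α₀ = 1 / (1 + K1/[H⁺] + K1K2/[H⁺]²) = 1 / (1 + 10^+1.02 + 10^-1.41)
   = 1 / (1 + 10.471 + 0.038905) = 1/11.510 = 0.08688

α₀ = 0.0869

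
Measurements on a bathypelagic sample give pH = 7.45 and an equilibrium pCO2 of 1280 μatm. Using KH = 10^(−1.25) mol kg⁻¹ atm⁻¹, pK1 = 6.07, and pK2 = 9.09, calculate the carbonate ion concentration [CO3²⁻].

[CO3²⁻] = 0.0396 mmol/kg

[CO2*] = KH · pCO2 = 10^(−1.25) × 1280×10^-6 = 7.198×10^-5 mol/kg
α₀ = 1/(1 + K1/[H⁺] + K1K2/[H⁺]²) = 1/(1 + 10^+1.38 + 10^-0.26) = 0.03916
DIC = [CO2*]/α₀ = 7.198×10^-5 / 0.03916 = 1.838 mmol/kg
[CO3²⁻] = α₂·DIC; α₂ = 0.02152, so [CO3²⁻] = 0.02152 × 1.838 = 0.0396 mmol/kg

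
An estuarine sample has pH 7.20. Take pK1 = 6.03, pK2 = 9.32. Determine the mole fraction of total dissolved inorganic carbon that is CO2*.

α₀ = 0.0629

α₀ = 1 / (1 + K1/[H⁺] + K1K2/[H⁺]²) = 1 / (1 + 10^+1.17 + 10^-0.95)
   = 1 / (1 + 14.791 + 0.11220) = 1/15.903 = 0.06288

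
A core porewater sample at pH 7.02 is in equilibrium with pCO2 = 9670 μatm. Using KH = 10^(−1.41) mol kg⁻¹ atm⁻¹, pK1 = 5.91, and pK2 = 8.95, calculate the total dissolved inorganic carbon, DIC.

DIC = 5.28 mmol/kg

[CO2*] = KH · pCO2 = 10^(−1.41) × 9670×10^-6 = 3.762×10^-4 mol/kg
α₀ = 1/(1 + K1/[H⁺] + K1K2/[H⁺]²) = 1/(1 + 10^+1.11 + 10^-0.82) = 0.07126
DIC = [CO2*]/α₀ = 3.762×10^-4 / 0.07126 = 5.28 mmol/kg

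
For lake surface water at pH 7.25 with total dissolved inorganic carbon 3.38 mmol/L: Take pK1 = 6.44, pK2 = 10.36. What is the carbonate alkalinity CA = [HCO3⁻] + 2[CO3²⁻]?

CA = [HCO3⁻] + 2[CO3²⁻] = (α₁ + 2α₂)·DIC
At pH 7.25: [H⁺]/K1 = 10^-0.81 = 0.15488, K2/[H⁺] = 10^-3.11 = 0.00077625
α₁ = 1/(1 + 0.15488 + 0.00077625) = 1/1.1557 = 0.8653; α₂ = α₁·K2/[H⁺] = 0.0006717
α₁ + 2α₂ = 0.8667
CA = 0.8667 × 3.38 = 2.93 mmol/L

CA = 2.93 mmol/L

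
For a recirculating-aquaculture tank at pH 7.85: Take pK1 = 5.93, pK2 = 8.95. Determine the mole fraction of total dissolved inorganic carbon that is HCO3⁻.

α₁ = 1 / (1 + [H⁺]/K1 + K2/[H⁺]) = 1 / (1 + 10^-1.92 + 10^-1.10)
   = 1 / (1 + 0.012023 + 0.079433) = 1/1.0915 = 0.9162

α₁ = 0.916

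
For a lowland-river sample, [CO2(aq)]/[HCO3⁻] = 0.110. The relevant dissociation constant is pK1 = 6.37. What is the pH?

pH = 7.33

From K1 = [H⁺][HCO3⁻]/[CO2(aq)]:  pH = pK1 − log₁₀([CO2(aq)]/[HCO3⁻])
log₁₀(0.110) = -0.959
pH = 6.37 − (-0.959) = 7.33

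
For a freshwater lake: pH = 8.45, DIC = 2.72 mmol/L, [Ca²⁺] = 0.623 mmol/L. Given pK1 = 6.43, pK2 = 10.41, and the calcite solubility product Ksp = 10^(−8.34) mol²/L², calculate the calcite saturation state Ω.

Ω = 3.98

α₂ = 1 / (1 + [H⁺]/K2 + [H⁺]²/(K1K2)) = 1 / (1 + 10^+1.96 + 10^-0.06)
   = 1 / (1 + 91.201 + 0.87096) = 1/93.072 = 0.01074
[CO3²⁻] = α₂ × DIC = 0.01074 × 2.72 = 0.02922 mmol/L
Ksp = 10^(−8.34) = 4.571×10^-9
Ω = [Ca²⁺][CO3²⁻]/Ksp = (0.623×10^-3)(2.922×10^-5) / 4.571×10^-9 = 3.98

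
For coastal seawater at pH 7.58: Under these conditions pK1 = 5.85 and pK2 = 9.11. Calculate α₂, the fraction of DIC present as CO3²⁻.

α₂ = 0.0282

α₂ = 1 / (1 + [H⁺]/K2 + [H⁺]²/(K1K2)) = 1 / (1 + 10^+1.53 + 10^-0.20)
   = 1 / (1 + 33.884 + 0.63096) = 1/35.515 = 0.02816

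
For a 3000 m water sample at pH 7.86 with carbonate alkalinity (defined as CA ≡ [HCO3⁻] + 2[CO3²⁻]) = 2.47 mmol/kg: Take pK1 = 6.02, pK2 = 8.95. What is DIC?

CA = [HCO3⁻] + 2[CO3²⁻] = (α₁ + 2α₂)·DIC
At pH 7.86: [H⁺]/K1 = 10^-1.84 = 0.014454, K2/[H⁺] = 10^-1.09 = 0.081283
α₁ = 1/(1 + 0.014454 + 0.081283) = 1/1.0957 = 0.9126; α₂ = α₁·K2/[H⁺] = 0.07418
α₁ + 2α₂ = 1.0610
DIC = CA / (α₁ + 2α₂) = 2.47 / 1.0610 = 2.33 mmol/kg

DIC = 2.33 mmol/kg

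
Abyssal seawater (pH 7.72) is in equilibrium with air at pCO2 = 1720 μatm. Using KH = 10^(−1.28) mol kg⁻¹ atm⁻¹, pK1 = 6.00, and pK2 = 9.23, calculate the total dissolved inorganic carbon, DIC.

DIC = 4.97 mmol/kg

[CO2*] = KH · pCO2 = 10^(−1.28) × 1720×10^-6 = 9.027×10^-5 mol/kg
α₀ = 1/(1 + K1/[H⁺] + K1K2/[H⁺]²) = 1/(1 + 10^+1.72 + 10^+0.21) = 0.01815
DIC = [CO2*]/α₀ = 9.027×10^-5 / 0.01815 = 4.97 mmol/kg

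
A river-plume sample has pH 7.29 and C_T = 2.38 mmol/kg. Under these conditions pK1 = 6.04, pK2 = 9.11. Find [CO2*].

α₀ = 1 / (1 + K1/[H⁺] + K1K2/[H⁺]²) = 1 / (1 + 10^+1.25 + 10^-0.57)
   = 1 / (1 + 17.783 + 0.26915) = 1/19.052 = 0.05249
[CO2*] = α₀ × DIC = 0.05249 × 2.38 = 0.125 mmol/kg

[CO2*] = 0.125 mmol/kg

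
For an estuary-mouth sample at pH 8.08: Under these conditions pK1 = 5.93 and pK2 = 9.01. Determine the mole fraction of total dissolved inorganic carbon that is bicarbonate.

α₁ = 1 / (1 + [H⁺]/K1 + K2/[H⁺]) = 1 / (1 + 10^-2.15 + 10^-0.93)
   = 1 / (1 + 0.0070795 + 0.11749) = 1/1.1246 = 0.8892

α₁ = 0.889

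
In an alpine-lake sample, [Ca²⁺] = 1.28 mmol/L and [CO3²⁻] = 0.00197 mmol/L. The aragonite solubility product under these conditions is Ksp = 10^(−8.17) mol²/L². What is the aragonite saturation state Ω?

Ksp = 10^(−8.17) = 6.761×10^-9
Ω = [Ca²⁺][CO3²⁻]/Ksp = (1.28×10^-3)(0.00197×10^-3) / 6.761×10^-9 = 0.373

Ω = 0.373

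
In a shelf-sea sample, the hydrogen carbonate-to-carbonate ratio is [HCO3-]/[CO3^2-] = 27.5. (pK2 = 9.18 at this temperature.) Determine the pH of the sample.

pH = 7.74

From K2 = [H⁺][CO3^2-]/[HCO3-]:  pH = pK2 − log₁₀([HCO3-]/[CO3^2-])
log₁₀(27.5) = +1.439
pH = 9.18 − (+1.439) = 7.74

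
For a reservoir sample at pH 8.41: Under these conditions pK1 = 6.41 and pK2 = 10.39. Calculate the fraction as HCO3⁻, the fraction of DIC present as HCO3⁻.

α₁ = 1 / (1 + [H⁺]/K1 + K2/[H⁺]) = 1 / (1 + 10^-2.00 + 10^-1.98)
   = 1 / (1 + 0.010000 + 0.010471) = 1/1.0205 = 0.9799

α₁ = 0.980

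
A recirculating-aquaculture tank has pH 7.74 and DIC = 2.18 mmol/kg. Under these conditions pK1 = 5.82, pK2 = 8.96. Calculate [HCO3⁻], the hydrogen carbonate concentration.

α₁ = 1 / (1 + [H⁺]/K1 + K2/[H⁺]) = 1 / (1 + 10^-1.92 + 10^-1.22)
   = 1 / (1 + 0.012023 + 0.060256) = 1/1.0723 = 0.9326
[HCO3⁻] = α₁ × DIC = 0.9326 × 2.18 = 2.03 mmol/kg

[HCO3⁻] = 2.03 mmol/kg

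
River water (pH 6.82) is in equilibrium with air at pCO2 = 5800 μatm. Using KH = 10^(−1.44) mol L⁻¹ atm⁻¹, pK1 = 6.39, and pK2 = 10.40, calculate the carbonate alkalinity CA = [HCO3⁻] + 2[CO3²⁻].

[CO2*] = KH · pCO2 = 10^(−1.44) × 5800×10^-6 = 2.106×10^-4 mol/L
α₀ = 1/(1 + K1/[H⁺] + K1K2/[H⁺]²) = 1/(1 + 10^+0.43 + 10^-3.15) = 0.2708
DIC = [CO2*]/α₀ = 2.106×10^-4 / 0.2708 = 0.7775 mmol/L
CA = (α₁ + 2α₂)·DIC = (0.7290 + 2×0.0001917) × 0.7775 = 0.567 mmol/L

CA = 0.567 mmol/L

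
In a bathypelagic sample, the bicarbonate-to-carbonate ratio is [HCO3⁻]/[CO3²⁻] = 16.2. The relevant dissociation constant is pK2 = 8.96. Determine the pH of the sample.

From K2 = [H⁺][CO3²⁻]/[HCO3⁻]:  pH = pK2 − log₁₀([HCO3⁻]/[CO3²⁻])
log₁₀(16.2) = +1.210
pH = 8.96 − (+1.210) = 7.75

pH = 7.75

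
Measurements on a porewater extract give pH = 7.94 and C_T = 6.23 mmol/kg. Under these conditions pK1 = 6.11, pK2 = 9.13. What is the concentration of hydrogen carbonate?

[HCO3⁻] = 5.77 mmol/kg

α₁ = 1 / (1 + [H⁺]/K1 + K2/[H⁺]) = 1 / (1 + 10^-1.83 + 10^-1.19)
   = 1 / (1 + 0.014791 + 0.064565) = 1/1.0794 = 0.9265
[HCO3⁻] = α₁ × DIC = 0.9265 × 6.23 = 5.77 mmol/kg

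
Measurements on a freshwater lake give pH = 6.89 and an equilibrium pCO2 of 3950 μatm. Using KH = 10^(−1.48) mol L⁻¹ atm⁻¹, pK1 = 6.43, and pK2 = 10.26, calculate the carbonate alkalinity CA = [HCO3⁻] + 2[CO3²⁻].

[CO2*] = KH · pCO2 = 10^(−1.48) × 3950×10^-6 = 1.308×10^-4 mol/L
α₀ = 1/(1 + K1/[H⁺] + K1K2/[H⁺]²) = 1/(1 + 10^+0.46 + 10^-2.91) = 0.2574
DIC = [CO2*]/α₀ = 1.308×10^-4 / 0.2574 = 0.5082 mmol/L
CA = (α₁ + 2α₂)·DIC = (0.7423 + 2×0.0003167) × 0.5082 = 0.378 mmol/L

CA = 0.378 mmol/L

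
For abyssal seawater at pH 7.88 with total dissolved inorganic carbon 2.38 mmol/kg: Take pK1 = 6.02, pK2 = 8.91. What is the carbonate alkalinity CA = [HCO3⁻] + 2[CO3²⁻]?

CA = 2.55 mmol/kg

CA = [HCO3⁻] + 2[CO3²⁻] = (α₁ + 2α₂)·DIC
At pH 7.88: [H⁺]/K1 = 10^-1.86 = 0.013804, K2/[H⁺] = 10^-1.03 = 0.093325
α₁ = 1/(1 + 0.013804 + 0.093325) = 1/1.1071 = 0.9032; α₂ = α₁·K2/[H⁺] = 0.08429
α₁ + 2α₂ = 1.0718
CA = 1.0718 × 2.38 = 2.55 mmol/kg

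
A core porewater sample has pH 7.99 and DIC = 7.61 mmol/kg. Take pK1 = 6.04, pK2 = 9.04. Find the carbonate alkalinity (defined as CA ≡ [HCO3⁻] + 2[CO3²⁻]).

CA = [HCO3⁻] + 2[CO3²⁻] = (α₁ + 2α₂)·DIC
At pH 7.99: [H⁺]/K1 = 10^-1.95 = 0.011220, K2/[H⁺] = 10^-1.05 = 0.089125
α₁ = 1/(1 + 0.011220 + 0.089125) = 1/1.1003 = 0.9088; α₂ = α₁·K2/[H⁺] = 0.08100
α₁ + 2α₂ = 1.0708
CA = 1.0708 × 7.61 = 8.15 mmol/kg

CA = 8.15 mmol/kg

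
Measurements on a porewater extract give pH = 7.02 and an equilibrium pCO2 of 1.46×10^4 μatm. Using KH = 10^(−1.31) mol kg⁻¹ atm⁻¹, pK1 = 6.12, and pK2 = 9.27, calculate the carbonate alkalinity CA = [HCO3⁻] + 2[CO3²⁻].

CA = 5.74 mmol/kg

[CO2*] = KH · pCO2 = 10^(−1.31) × 1.46×10^4×10^-6 = 7.151×10^-4 mol/kg
α₀ = 1/(1 + K1/[H⁺] + K1K2/[H⁺]²) = 1/(1 + 10^+0.90 + 10^-1.35) = 0.1113
DIC = [CO2*]/α₀ = 7.151×10^-4 / 0.1113 = 6.427 mmol/kg
CA = (α₁ + 2α₂)·DIC = (0.8838 + 2×0.004970) × 6.427 = 5.74 mmol/kg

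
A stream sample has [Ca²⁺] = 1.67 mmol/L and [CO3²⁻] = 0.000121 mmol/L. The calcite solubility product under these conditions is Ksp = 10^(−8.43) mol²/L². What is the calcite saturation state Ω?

Ω = 0.0544

Ksp = 10^(−8.43) = 3.715×10^-9
Ω = [Ca²⁺][CO3²⁻]/Ksp = (1.67×10^-3)(0.000121×10^-3) / 3.715×10^-9 = 0.0544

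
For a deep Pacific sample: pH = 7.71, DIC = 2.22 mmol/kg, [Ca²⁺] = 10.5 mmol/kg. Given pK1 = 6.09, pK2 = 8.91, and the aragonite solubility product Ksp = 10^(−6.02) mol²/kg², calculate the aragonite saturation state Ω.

α₂ = 1 / (1 + [H⁺]/K2 + [H⁺]²/(K1K2)) = 1 / (1 + 10^+1.20 + 10^-0.42)
   = 1 / (1 + 15.849 + 0.38019) = 1/17.229 = 0.05804
[CO3²⁻] = α₂ × DIC = 0.05804 × 2.22 = 0.1289 mmol/kg
Ksp = 10^(−6.02) = 9.550×10^-7
Ω = [Ca²⁺][CO3²⁻]/Ksp = (10.5×10^-3)(1.289×10^-4) / 9.550×10^-7 = 1.42

Ω = 1.42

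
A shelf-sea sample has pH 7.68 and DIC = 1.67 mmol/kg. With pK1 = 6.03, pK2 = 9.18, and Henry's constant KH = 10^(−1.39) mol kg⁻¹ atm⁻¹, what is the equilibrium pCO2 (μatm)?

α₀ = 1 / (1 + K1/[H⁺] + K1K2/[H⁺]²) = 1 / (1 + 10^+1.65 + 10^+0.15)
   = 1 / (1 + 44.668 + 1.4125) = 1/47.081 = 0.02124
[CO2*] = α₀ × DIC = 0.02124 × 1.67 = 0.03547 mmol/kg
pCO2 = [CO2*]/KH = 3.547×10^-5 / 4.074×10^-2 = 871 μatm

pCO2 = 871 μatm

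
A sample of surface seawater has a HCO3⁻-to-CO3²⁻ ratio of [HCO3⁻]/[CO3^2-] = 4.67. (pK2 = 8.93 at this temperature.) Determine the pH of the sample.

pH = 8.26

From K2 = [H⁺][CO3^2-]/[HCO3⁻]:  pH = pK2 − log₁₀([HCO3⁻]/[CO3^2-])
log₁₀(4.67) = +0.669
pH = 8.93 − (+0.669) = 8.26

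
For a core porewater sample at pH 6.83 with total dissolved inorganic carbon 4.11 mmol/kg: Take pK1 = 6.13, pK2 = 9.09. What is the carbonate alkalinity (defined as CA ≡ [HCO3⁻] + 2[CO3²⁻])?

CA = [HCO3⁻] + 2[CO3²⁻] = (α₁ + 2α₂)·DIC
At pH 6.83: [H⁺]/K1 = 10^-0.70 = 0.19953, K2/[H⁺] = 10^-2.26 = 0.0054954
α₁ = 1/(1 + 0.19953 + 0.0054954) = 1/1.2050 = 0.8299; α₂ = α₁·K2/[H⁺] = 0.004560
α₁ + 2α₂ = 0.8390
CA = 0.8390 × 4.11 = 3.45 mmol/kg

CA = 3.45 mmol/kg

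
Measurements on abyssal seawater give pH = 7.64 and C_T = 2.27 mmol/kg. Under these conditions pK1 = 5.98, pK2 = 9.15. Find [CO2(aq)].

α₀ = 1 / (1 + K1/[H⁺] + K1K2/[H⁺]²) = 1 / (1 + 10^+1.66 + 10^+0.15)
   = 1 / (1 + 45.709 + 1.4125) = 1/48.121 = 0.02078
[CO2*] = α₀ × DIC = 0.02078 × 2.27 = 0.0472 mmol/kg

[CO2*] = 0.0472 mmol/kg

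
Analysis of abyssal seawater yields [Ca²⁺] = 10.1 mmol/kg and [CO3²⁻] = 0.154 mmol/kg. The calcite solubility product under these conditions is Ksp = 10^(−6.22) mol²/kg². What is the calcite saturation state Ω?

Ksp = 10^(−6.22) = 6.026×10^-7
Ω = [Ca²⁺][CO3²⁻]/Ksp = (10.1×10^-3)(0.154×10^-3) / 6.026×10^-7 = 2.58

Ω = 2.58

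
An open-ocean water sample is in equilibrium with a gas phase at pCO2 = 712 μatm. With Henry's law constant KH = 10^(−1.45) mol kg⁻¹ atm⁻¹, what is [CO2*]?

KH = 10^(−1.45) = 3.548×10^-2 mol kg⁻¹ atm⁻¹
[CO2*] = KH · pCO2 = 3.548×10^-2 × 712×10^-6 atm = 2.53×10^-5 mol/kg

[CO2*] = 25.3 μmol/kg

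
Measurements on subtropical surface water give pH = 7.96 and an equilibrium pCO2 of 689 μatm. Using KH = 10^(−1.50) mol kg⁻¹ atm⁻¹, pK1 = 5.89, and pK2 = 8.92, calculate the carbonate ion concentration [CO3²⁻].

[CO2*] = KH · pCO2 = 10^(−1.50) × 689×10^-6 = 2.179×10^-5 mol/kg
α₀ = 1/(1 + K1/[H⁺] + K1K2/[H⁺]²) = 1/(1 + 10^+2.07 + 10^+1.11) = 0.007612
DIC = [CO2*]/α₀ = 2.179×10^-5 / 0.007612 = 2.862 mmol/kg
[CO3²⁻] = α₂·DIC; α₂ = 0.09806, so [CO3²⁻] = 0.09806 × 2.862 = 0.281 mmol/kg

[CO3²⁻] = 0.281 mmol/kg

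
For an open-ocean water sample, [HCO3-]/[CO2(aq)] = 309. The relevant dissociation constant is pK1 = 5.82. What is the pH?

From K1 = [H⁺][HCO3-]/[CO2(aq)]:  pH = pK1 + log₁₀([HCO3-]/[CO2(aq)])
log₁₀(309) = +2.490
pH = 5.82 + (+2.490) = 8.31

pH = 8.31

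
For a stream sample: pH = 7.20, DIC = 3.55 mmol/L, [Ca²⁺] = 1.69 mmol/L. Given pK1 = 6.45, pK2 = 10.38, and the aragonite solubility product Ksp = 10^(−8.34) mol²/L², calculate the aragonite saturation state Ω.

α₂ = 1 / (1 + [H⁺]/K2 + [H⁺]²/(K1K2)) = 1 / (1 + 10^+3.18 + 10^+2.43)
   = 1 / (1 + 1513.6 + 269.15) = 1/1783.7 = 0.0005606
[CO3²⁻] = α₂ × DIC = 0.0005606 × 3.55 = 0.001990 mmol/L = 1.990 μmol/L
Ksp = 10^(−8.34) = 4.571×10^-9
Ω = [Ca²⁺][CO3²⁻]/Ksp = (1.69×10^-3)(1.990×10^-6) / 4.571×10^-9 = 0.736

Ω = 0.736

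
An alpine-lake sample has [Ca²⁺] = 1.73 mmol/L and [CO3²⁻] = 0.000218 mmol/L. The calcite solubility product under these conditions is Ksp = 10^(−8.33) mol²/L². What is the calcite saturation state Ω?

Ksp = 10^(−8.33) = 4.677×10^-9
Ω = [Ca²⁺][CO3²⁻]/Ksp = (1.73×10^-3)(0.000218×10^-3) / 4.677×10^-9 = 0.0806

Ω = 0.0806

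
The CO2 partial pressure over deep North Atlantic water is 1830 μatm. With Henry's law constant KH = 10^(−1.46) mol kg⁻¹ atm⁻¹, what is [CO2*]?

KH = 10^(−1.46) = 3.467×10^-2 mol kg⁻¹ atm⁻¹
[CO2*] = KH · pCO2 = 3.467×10^-2 × 1830×10^-6 atm = 6.35×10^-5 mol/kg

[CO2*] = 63.5 μmol/kg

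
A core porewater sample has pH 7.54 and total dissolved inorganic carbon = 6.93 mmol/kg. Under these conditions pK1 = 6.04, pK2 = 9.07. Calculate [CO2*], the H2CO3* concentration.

α₀ = 1 / (1 + K1/[H⁺] + K1K2/[H⁺]²) = 1 / (1 + 10^+1.50 + 10^-0.03)
   = 1 / (1 + 31.623 + 0.93325) = 1/33.556 = 0.02980
[CO2*] = α₀ × DIC = 0.02980 × 6.93 = 0.207 mmol/kg

[CO2*] = 0.207 mmol/kg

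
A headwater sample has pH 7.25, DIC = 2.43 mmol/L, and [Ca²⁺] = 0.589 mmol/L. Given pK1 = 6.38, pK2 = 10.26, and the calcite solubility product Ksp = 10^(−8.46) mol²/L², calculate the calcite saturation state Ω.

Ω = 0.355

α₂ = 1 / (1 + [H⁺]/K2 + [H⁺]²/(K1K2)) = 1 / (1 + 10^+3.01 + 10^+2.14)
   = 1 / (1 + 1023.3 + 138.04) = 1/1162.3 = 0.0008603
[CO3²⁻] = α₂ × DIC = 0.0008603 × 2.43 = 0.002091 mmol/L = 2.091 μmol/L
Ksp = 10^(−8.46) = 3.467×10^-9
Ω = [Ca²⁺][CO3²⁻]/Ksp = (0.589×10^-3)(2.091×10^-6) / 3.467×10^-9 = 0.355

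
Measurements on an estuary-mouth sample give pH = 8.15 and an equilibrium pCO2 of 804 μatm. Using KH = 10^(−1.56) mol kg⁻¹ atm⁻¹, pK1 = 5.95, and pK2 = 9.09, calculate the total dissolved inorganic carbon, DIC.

[CO2*] = KH · pCO2 = 10^(−1.56) × 804×10^-6 = 2.214×10^-5 mol/kg
α₀ = 1/(1 + K1/[H⁺] + K1K2/[H⁺]²) = 1/(1 + 10^+2.20 + 10^+1.26) = 0.005628
DIC = [CO2*]/α₀ = 2.214×10^-5 / 0.005628 = 3.93 mmol/kg

DIC = 3.93 mmol/kg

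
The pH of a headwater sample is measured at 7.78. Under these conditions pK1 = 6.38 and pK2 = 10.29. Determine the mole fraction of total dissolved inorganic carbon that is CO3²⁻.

α₂ = 1 / (1 + [H⁺]/K2 + [H⁺]²/(K1K2)) = 1 / (1 + 10^+2.51 + 10^+1.11)
   = 1 / (1 + 323.59 + 12.882) = 1/337.48 = 0.002963

α₂ = 0.00296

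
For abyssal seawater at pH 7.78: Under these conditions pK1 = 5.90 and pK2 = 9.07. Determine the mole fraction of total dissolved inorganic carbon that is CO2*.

α₀ = 1 / (1 + K1/[H⁺] + K1K2/[H⁺]²) = 1 / (1 + 10^+1.88 + 10^+0.59)
   = 1 / (1 + 75.858 + 3.8905) = 1/80.748 = 0.01238

α₀ = 0.0124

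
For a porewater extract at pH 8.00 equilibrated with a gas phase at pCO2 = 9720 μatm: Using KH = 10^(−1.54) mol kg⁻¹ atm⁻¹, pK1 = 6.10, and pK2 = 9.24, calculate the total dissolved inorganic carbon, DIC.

[CO2*] = KH · pCO2 = 10^(−1.54) × 9720×10^-6 = 2.803×10^-4 mol/kg
α₀ = 1/(1 + K1/[H⁺] + K1K2/[H⁺]²) = 1/(1 + 10^+1.90 + 10^+0.66) = 0.01176
DIC = [CO2*]/α₀ = 2.803×10^-4 / 0.01176 = 23.8 mmol/kg

DIC = 23.8 mmol/kg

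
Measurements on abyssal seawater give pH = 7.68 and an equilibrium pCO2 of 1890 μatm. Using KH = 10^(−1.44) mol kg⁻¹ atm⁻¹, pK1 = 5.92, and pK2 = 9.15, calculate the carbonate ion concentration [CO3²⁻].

[CO3²⁻] = 0.134 mmol/kg

[CO2*] = KH · pCO2 = 10^(−1.44) × 1890×10^-6 = 6.862×10^-5 mol/kg
α₀ = 1/(1 + K1/[H⁺] + K1K2/[H⁺]²) = 1/(1 + 10^+1.76 + 10^+0.29) = 0.01653
DIC = [CO2*]/α₀ = 6.862×10^-5 / 0.01653 = 4.151 mmol/kg
[CO3²⁻] = α₂·DIC; α₂ = 0.03223, so [CO3²⁻] = 0.03223 × 4.151 = 0.134 mmol/kg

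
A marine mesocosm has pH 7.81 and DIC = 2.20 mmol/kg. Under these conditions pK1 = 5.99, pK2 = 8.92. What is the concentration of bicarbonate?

α₁ = 1 / (1 + [H⁺]/K1 + K2/[H⁺]) = 1 / (1 + 10^-1.82 + 10^-1.11)
   = 1 / (1 + 0.015136 + 0.077625) = 1/1.0928 = 0.9151
[HCO3⁻] = α₁ × DIC = 0.9151 × 2.20 = 2.01 mmol/kg

[HCO3⁻] = 2.01 mmol/kg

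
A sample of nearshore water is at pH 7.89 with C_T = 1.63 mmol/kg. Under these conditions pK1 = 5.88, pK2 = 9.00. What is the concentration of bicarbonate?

[HCO3⁻] = 1.50 mmol/kg

α₁ = 1 / (1 + [H⁺]/K1 + K2/[H⁺]) = 1 / (1 + 10^-2.01 + 10^-1.11)
   = 1 / (1 + 0.0097724 + 0.077625) = 1/1.0874 = 0.9196
[HCO3⁻] = α₁ × DIC = 0.9196 × 1.63 = 1.50 mmol/kg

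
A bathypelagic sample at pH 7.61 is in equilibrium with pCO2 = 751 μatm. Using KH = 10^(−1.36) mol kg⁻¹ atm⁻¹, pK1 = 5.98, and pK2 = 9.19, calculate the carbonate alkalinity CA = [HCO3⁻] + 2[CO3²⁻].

[CO2*] = KH · pCO2 = 10^(−1.36) × 751×10^-6 = 3.278×10^-5 mol/kg
α₀ = 1/(1 + K1/[H⁺] + K1K2/[H⁺]²) = 1/(1 + 10^+1.63 + 10^+0.05) = 0.02233
DIC = [CO2*]/α₀ = 3.278×10^-5 / 0.02233 = 1.468 mmol/kg
CA = (α₁ + 2α₂)·DIC = (0.9526 + 2×0.02506) × 1.468 = 1.47 mmol/kg

CA = 1.47 mmol/kg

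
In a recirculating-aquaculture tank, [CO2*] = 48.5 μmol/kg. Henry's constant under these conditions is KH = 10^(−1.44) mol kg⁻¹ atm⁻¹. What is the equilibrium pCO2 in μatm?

pCO2 = 1340 μatm

KH = 10^(−1.44) = 3.631×10^-2 mol kg⁻¹ atm⁻¹
pCO2 = [CO2*]/KH = 48.5×10^-6 / 3.631×10^-2 = 1.34×10^-3 atm = 1340 μatm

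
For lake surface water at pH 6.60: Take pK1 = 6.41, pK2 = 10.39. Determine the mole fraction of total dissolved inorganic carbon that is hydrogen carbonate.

α₁ = 0.608

α₁ = 1 / (1 + [H⁺]/K1 + K2/[H⁺]) = 1 / (1 + 10^-0.19 + 10^-3.79)
   = 1 / (1 + 0.64565 + 0.00016218) = 1/1.6458 = 0.6076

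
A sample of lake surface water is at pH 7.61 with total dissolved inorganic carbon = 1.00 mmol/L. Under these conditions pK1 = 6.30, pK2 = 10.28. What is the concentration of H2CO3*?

[CO2*] = 0.0466 mmol/L

α₀ = 1 / (1 + K1/[H⁺] + K1K2/[H⁺]²) = 1 / (1 + 10^+1.31 + 10^-1.36)
   = 1 / (1 + 20.417 + 0.043652) = 1/21.461 = 0.04660
[CO2*] = α₀ × DIC = 0.04660 × 1.00 = 0.0466 mmol/L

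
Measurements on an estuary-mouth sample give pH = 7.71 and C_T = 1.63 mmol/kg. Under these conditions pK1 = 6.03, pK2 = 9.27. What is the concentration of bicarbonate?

[HCO3⁻] = 1.55 mmol/kg

α₁ = 1 / (1 + [H⁺]/K1 + K2/[H⁺]) = 1 / (1 + 10^-1.68 + 10^-1.56)
   = 1 / (1 + 0.020893 + 0.027542) = 1/1.0484 = 0.9538
[HCO3⁻] = α₁ × DIC = 0.9538 × 1.63 = 1.55 mmol/kg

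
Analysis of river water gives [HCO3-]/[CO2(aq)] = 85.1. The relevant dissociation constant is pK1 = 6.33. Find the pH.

From K1 = [H⁺][HCO3-]/[CO2(aq)]:  pH = pK1 + log₁₀([HCO3-]/[CO2(aq)])
log₁₀(85.1) = +1.930
pH = 6.33 + (+1.930) = 8.26

pH = 8.26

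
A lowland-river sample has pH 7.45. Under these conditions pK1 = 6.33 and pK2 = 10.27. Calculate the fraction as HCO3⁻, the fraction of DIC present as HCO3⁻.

α₁ = 1 / (1 + [H⁺]/K1 + K2/[H⁺]) = 1 / (1 + 10^-1.12 + 10^-2.82)
   = 1 / (1 + 0.075858 + 0.0015136) = 1/1.0774 = 0.9282

α₁ = 0.928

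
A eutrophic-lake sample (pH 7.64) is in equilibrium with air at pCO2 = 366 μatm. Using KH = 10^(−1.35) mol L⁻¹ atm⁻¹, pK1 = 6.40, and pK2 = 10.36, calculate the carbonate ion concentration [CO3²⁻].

[CO3²⁻] = 0.541 μmol/L

[CO2*] = KH · pCO2 = 10^(−1.35) × 366×10^-6 = 1.635×10^-5 mol/L
α₀ = 1/(1 + K1/[H⁺] + K1K2/[H⁺]²) = 1/(1 + 10^+1.24 + 10^-1.48) = 0.05431
DIC = [CO2*]/α₀ = 1.635×10^-5 / 0.05431 = 0.3010 mmol/L
[CO3²⁻] = α₂·DIC; α₂ = 0.001799, so [CO3²⁻] = 0.001799 × 0.3010 = 0.000541 mmol/L = 0.541 μmol/L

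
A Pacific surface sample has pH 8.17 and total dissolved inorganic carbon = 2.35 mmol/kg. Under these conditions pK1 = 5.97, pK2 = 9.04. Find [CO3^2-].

[CO3²⁻] = 0.278 mmol/kg

α₂ = 1 / (1 + [H⁺]/K2 + [H⁺]²/(K1K2)) = 1 / (1 + 10^+0.87 + 10^-1.33)
   = 1 / (1 + 7.4131 + 0.046774) = 1/8.4599 = 0.1182
[CO3²⁻] = α₂ × DIC = 0.1182 × 2.35 = 0.278 mmol/kg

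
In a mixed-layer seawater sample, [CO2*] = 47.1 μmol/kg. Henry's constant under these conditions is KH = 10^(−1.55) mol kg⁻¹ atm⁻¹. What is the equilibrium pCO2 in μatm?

pCO2 = 1670 μatm

KH = 10^(−1.55) = 2.818×10^-2 mol kg⁻¹ atm⁻¹
pCO2 = [CO2*]/KH = 47.1×10^-6 / 2.818×10^-2 = 1.67×10^-3 atm = 1670 μatm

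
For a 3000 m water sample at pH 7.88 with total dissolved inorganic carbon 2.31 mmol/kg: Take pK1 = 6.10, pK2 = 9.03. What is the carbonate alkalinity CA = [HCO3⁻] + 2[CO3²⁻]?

CA = [HCO3⁻] + 2[CO3²⁻] = (α₁ + 2α₂)·DIC
At pH 7.88: [H⁺]/K1 = 10^-1.78 = 0.016596, K2/[H⁺] = 10^-1.15 = 0.070795
α₁ = 1/(1 + 0.016596 + 0.070795) = 1/1.0874 = 0.9196; α₂ = α₁·K2/[H⁺] = 0.06511
α₁ + 2α₂ = 1.0498
CA = 1.0498 × 2.31 = 2.43 mmol/kg

CA = 2.43 mmol/kg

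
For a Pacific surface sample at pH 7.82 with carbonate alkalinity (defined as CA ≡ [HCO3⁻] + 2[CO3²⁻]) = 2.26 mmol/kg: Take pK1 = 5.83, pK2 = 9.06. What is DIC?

DIC = 2.16 mmol/kg

CA = [HCO3⁻] + 2[CO3²⁻] = (α₁ + 2α₂)·DIC
At pH 7.82: [H⁺]/K1 = 10^-1.99 = 0.010233, K2/[H⁺] = 10^-1.24 = 0.057544
α₁ = 1/(1 + 0.010233 + 0.057544) = 1/1.0678 = 0.9365; α₂ = α₁·K2/[H⁺] = 0.05389
α₁ + 2α₂ = 1.0443
DIC = CA / (α₁ + 2α₂) = 2.26 / 1.0443 = 2.16 mmol/kg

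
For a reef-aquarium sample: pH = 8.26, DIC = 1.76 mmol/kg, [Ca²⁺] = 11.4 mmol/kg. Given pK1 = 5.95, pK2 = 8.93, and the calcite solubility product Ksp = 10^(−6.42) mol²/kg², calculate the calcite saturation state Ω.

α₂ = 1 / (1 + [H⁺]/K2 + [H⁺]²/(K1K2)) = 1 / (1 + 10^+0.67 + 10^-1.64)
   = 1 / (1 + 4.6774 + 0.022909) = 1/5.7003 = 0.1754
[CO3²⁻] = α₂ × DIC = 0.1754 × 1.76 = 0.3088 mmol/kg
Ksp = 10^(−6.42) = 3.802×10^-7
Ω = [Ca²⁺][CO3²⁻]/Ksp = (11.4×10^-3)(3.088×10^-4) / 3.802×10^-7 = 9.26

Ω = 9.26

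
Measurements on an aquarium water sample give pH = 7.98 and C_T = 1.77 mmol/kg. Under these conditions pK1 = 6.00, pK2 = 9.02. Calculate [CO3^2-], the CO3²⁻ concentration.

α₂ = 1 / (1 + [H⁺]/K2 + [H⁺]²/(K1K2)) = 1 / (1 + 10^+1.04 + 10^-0.94)
   = 1 / (1 + 10.965 + 0.11482) = 1/12.080 = 0.08278
[CO3²⁻] = α₂ × DIC = 0.08278 × 1.77 = 0.147 mmol/kg

[CO3²⁻] = 0.147 mmol/kg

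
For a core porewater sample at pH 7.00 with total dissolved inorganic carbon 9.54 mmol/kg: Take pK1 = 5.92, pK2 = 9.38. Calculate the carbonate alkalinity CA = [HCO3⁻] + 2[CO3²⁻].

CA = [HCO3⁻] + 2[CO3²⁻] = (α₁ + 2α₂)·DIC
At pH 7.00: [H⁺]/K1 = 10^-1.08 = 0.083176, K2/[H⁺] = 10^-2.38 = 0.0041687
α₁ = 1/(1 + 0.083176 + 0.0041687) = 1/1.0873 = 0.9197; α₂ = α₁·K2/[H⁺] = 0.003834
α₁ + 2α₂ = 0.9273
CA = 0.9273 × 9.54 = 8.85 mmol/kg

CA = 8.85 mmol/kg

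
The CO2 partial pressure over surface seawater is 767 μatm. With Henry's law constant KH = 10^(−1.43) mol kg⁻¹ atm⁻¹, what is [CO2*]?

KH = 10^(−1.43) = 3.715×10^-2 mol kg⁻¹ atm⁻¹
[CO2*] = KH · pCO2 = 3.715×10^-2 × 767×10^-6 atm = 2.85×10^-5 mol/kg

[CO2*] = 28.5 μmol/kg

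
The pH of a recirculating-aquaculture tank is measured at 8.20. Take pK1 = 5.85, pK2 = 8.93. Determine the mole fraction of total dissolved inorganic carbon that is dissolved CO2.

α₀ = 1 / (1 + K1/[H⁺] + K1K2/[H⁺]²) = 1 / (1 + 10^+2.35 + 10^+1.62)
   = 1 / (1 + 223.87 + 41.687) = 1/266.56 = 0.003752

α₀ = 0.00375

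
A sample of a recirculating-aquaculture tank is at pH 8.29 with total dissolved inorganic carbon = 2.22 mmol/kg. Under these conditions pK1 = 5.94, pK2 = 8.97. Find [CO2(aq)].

α₀ = 1 / (1 + K1/[H⁺] + K1K2/[H⁺]²) = 1 / (1 + 10^+2.35 + 10^+1.67)
   = 1 / (1 + 223.87 + 46.774) = 1/271.65 = 0.003681
[CO2*] = α₀ × DIC = 0.003681 × 2.22 = 0.00817 mmol/kg = 8.17 μmol/kg

[CO2*] = 8.17 μmol/kg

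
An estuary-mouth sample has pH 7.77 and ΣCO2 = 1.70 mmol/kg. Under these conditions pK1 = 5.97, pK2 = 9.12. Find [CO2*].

[CO2*] = 0.0254 mmol/kg

α₀ = 1 / (1 + K1/[H⁺] + K1K2/[H⁺]²) = 1 / (1 + 10^+1.80 + 10^+0.45)
   = 1 / (1 + 63.096 + 2.8184) = 1/66.914 = 0.01494
[CO2*] = α₀ × DIC = 0.01494 × 1.70 = 0.0254 mmol/kg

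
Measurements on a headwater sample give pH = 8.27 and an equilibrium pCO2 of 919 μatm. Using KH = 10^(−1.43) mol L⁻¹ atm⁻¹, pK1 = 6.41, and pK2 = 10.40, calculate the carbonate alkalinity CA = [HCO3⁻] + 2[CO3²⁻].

[CO2*] = KH · pCO2 = 10^(−1.43) × 919×10^-6 = 3.414×10^-5 mol/L
α₀ = 1/(1 + K1/[H⁺] + K1K2/[H⁺]²) = 1/(1 + 10^+1.86 + 10^-0.27) = 0.01352
DIC = [CO2*]/α₀ = 3.414×10^-5 / 0.01352 = 2.526 mmol/L
CA = (α₁ + 2α₂)·DIC = (0.9792 + 2×0.007259) × 2.526 = 2.51 mmol/L

CA = 2.51 mmol/L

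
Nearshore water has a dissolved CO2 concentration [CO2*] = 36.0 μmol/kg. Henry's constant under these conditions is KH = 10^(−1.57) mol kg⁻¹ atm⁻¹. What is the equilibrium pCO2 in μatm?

pCO2 = 1340 μatm

KH = 10^(−1.57) = 2.692×10^-2 mol kg⁻¹ atm⁻¹
pCO2 = [CO2*]/KH = 36.0×10^-6 / 2.692×10^-2 = 1.34×10^-3 atm = 1340 μatm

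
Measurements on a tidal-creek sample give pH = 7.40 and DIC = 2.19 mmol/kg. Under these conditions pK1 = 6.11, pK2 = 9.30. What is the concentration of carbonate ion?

[CO3²⁻] = 0.0259 mmol/kg

α₂ = 1 / (1 + [H⁺]/K2 + [H⁺]²/(K1K2)) = 1 / (1 + 10^+1.90 + 10^+0.61)
   = 1 / (1 + 79.433 + 4.0738) = 1/84.507 = 0.01183
[CO3²⁻] = α₂ × DIC = 0.01183 × 2.19 = 0.0259 mmol/kg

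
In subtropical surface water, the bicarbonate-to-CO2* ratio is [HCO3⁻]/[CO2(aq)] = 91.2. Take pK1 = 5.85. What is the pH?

From K1 = [H⁺][HCO3⁻]/[CO2(aq)]:  pH = pK1 + log₁₀([HCO3⁻]/[CO2(aq)])
log₁₀(91.2) = +1.960
pH = 5.85 + (+1.960) = 7.81

pH = 7.81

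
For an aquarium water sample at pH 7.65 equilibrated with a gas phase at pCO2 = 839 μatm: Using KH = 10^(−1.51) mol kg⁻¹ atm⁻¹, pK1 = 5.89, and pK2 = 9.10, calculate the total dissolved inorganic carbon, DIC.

[CO2*] = KH · pCO2 = 10^(−1.51) × 839×10^-6 = 2.593×10^-5 mol/kg
α₀ = 1/(1 + K1/[H⁺] + K1K2/[H⁺]²) = 1/(1 + 10^+1.76 + 10^+0.31) = 0.01651
DIC = [CO2*]/α₀ = 2.593×10^-5 / 0.01651 = 1.57 mmol/kg

DIC = 1.57 mmol/kg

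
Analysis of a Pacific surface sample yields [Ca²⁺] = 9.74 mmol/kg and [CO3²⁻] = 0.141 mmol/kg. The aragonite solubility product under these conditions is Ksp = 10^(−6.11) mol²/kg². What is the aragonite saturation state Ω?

Ω = 1.77

Ksp = 10^(−6.11) = 7.762×10^-7
Ω = [Ca²⁺][CO3²⁻]/Ksp = (9.74×10^-3)(0.141×10^-3) / 7.762×10^-7 = 1.77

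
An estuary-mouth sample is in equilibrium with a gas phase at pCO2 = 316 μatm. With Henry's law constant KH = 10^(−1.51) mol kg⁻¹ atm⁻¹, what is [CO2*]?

KH = 10^(−1.51) = 3.090×10^-2 mol kg⁻¹ atm⁻¹
[CO2*] = KH · pCO2 = 3.090×10^-2 × 316×10^-6 atm = 9.77×10^-6 mol/kg

[CO2*] = 9.77 μmol/kg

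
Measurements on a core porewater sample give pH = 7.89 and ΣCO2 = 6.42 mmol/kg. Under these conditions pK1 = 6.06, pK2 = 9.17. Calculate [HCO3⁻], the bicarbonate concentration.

α₁ = 1 / (1 + [H⁺]/K1 + K2/[H⁺]) = 1 / (1 + 10^-1.83 + 10^-1.28)
   = 1 / (1 + 0.014791 + 0.052481) = 1/1.0673 = 0.9370
[HCO3⁻] = α₁ × DIC = 0.9370 × 6.42 = 6.02 mmol/kg

[HCO3⁻] = 6.02 mmol/kg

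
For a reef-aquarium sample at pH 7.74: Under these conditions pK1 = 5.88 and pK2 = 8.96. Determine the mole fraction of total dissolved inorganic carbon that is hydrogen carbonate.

α₁ = 1 / (1 + [H⁺]/K1 + K2/[H⁺]) = 1 / (1 + 10^-1.86 + 10^-1.22)
   = 1 / (1 + 0.013804 + 0.060256) = 1/1.0741 = 0.9310

α₁ = 0.931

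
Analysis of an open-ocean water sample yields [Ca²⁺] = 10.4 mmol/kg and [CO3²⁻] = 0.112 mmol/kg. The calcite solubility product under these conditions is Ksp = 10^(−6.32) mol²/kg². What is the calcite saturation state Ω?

Ksp = 10^(−6.32) = 4.786×10^-7
Ω = [Ca²⁺][CO3²⁻]/Ksp = (10.4×10^-3)(0.112×10^-3) / 4.786×10^-7 = 2.43

Ω = 2.43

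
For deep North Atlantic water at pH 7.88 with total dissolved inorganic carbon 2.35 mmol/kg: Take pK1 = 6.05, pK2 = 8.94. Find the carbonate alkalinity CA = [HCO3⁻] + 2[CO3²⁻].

CA = 2.50 mmol/kg

CA = [HCO3⁻] + 2[CO3²⁻] = (α₁ + 2α₂)·DIC
At pH 7.88: [H⁺]/K1 = 10^-1.83 = 0.014791, K2/[H⁺] = 10^-1.06 = 0.087096
α₁ = 1/(1 + 0.014791 + 0.087096) = 1/1.1019 = 0.9075; α₂ = α₁·K2/[H⁺] = 0.07904
α₁ + 2α₂ = 1.0656
CA = 1.0656 × 2.35 = 2.50 mmol/kg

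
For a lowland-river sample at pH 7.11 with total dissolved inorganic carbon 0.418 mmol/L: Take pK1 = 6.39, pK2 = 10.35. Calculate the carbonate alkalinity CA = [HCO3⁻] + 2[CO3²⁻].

CA = 0.351 mmol/L

CA = [HCO3⁻] + 2[CO3²⁻] = (α₁ + 2α₂)·DIC
At pH 7.11: [H⁺]/K1 = 10^-0.72 = 0.19055, K2/[H⁺] = 10^-3.24 = 0.00057544
α₁ = 1/(1 + 0.19055 + 0.00057544) = 1/1.1911 = 0.8395; α₂ = α₁·K2/[H⁺] = 0.0004831
α₁ + 2α₂ = 0.8405
CA = 0.8405 × 0.418 = 0.351 mmol/L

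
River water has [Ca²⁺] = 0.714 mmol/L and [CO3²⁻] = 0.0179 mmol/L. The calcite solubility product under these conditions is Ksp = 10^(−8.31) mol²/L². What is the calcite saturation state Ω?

Ω = 2.61

Ksp = 10^(−8.31) = 4.898×10^-9
Ω = [Ca²⁺][CO3²⁻]/Ksp = (0.714×10^-3)(0.0179×10^-3) / 4.898×10^-9 = 2.61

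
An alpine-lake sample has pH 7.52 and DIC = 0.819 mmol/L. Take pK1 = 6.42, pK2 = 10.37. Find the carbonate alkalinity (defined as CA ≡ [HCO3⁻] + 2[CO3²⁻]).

CA = [HCO3⁻] + 2[CO3²⁻] = (α₁ + 2α₂)·DIC
At pH 7.52: [H⁺]/K1 = 10^-1.10 = 0.079433, K2/[H⁺] = 10^-2.85 = 0.0014125
α₁ = 1/(1 + 0.079433 + 0.0014125) = 1/1.0808 = 0.9252; α₂ = α₁·K2/[H⁺] = 0.001307
α₁ + 2α₂ = 0.9278
CA = 0.9278 × 0.819 = 0.760 mmol/L

CA = 0.760 mmol/L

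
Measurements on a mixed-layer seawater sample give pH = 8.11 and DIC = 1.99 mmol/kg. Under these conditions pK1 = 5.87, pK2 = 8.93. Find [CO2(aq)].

α₀ = 1 / (1 + K1/[H⁺] + K1K2/[H⁺]²) = 1 / (1 + 10^+2.24 + 10^+1.42)
   = 1 / (1 + 173.78 + 26.303) = 1/201.08 = 0.004973
[CO2*] = α₀ × DIC = 0.004973 × 1.99 = 0.00990 mmol/kg = 9.90 μmol/kg

[CO2*] = 9.90 μmol/kg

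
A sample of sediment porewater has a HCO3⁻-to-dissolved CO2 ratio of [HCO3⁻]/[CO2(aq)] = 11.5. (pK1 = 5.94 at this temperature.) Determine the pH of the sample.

pH = 7.00

From K1 = [H⁺][HCO3⁻]/[CO2(aq)]:  pH = pK1 + log₁₀([HCO3⁻]/[CO2(aq)])
log₁₀(11.5) = +1.061
pH = 5.94 + (+1.061) = 7.00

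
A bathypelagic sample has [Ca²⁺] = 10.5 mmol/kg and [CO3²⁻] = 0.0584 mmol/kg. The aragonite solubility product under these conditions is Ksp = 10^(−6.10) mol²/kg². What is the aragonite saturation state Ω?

Ksp = 10^(−6.10) = 7.943×10^-7
Ω = [Ca²⁺][CO3²⁻]/Ksp = (10.5×10^-3)(0.0584×10^-3) / 7.943×10^-7 = 0.772

Ω = 0.772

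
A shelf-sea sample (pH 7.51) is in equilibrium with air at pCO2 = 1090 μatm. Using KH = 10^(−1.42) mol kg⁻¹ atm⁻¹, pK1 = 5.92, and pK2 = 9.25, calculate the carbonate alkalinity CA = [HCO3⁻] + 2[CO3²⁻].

[CO2*] = KH · pCO2 = 10^(−1.42) × 1090×10^-6 = 4.144×10^-5 mol/kg
α₀ = 1/(1 + K1/[H⁺] + K1K2/[H⁺]²) = 1/(1 + 10^+1.59 + 10^-0.15) = 0.02462
DIC = [CO2*]/α₀ = 4.144×10^-5 / 0.02462 = 1.683 mmol/kg
CA = (α₁ + 2α₂)·DIC = (0.9579 + 2×0.01743) × 1.683 = 1.67 mmol/kg

CA = 1.67 mmol/kg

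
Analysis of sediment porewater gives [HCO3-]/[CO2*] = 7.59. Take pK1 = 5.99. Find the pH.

From K1 = [H⁺][HCO3-]/[CO2*]:  pH = pK1 + log₁₀([HCO3-]/[CO2*])
log₁₀(7.59) = +0.880
pH = 5.99 + (+0.880) = 6.87

pH = 6.87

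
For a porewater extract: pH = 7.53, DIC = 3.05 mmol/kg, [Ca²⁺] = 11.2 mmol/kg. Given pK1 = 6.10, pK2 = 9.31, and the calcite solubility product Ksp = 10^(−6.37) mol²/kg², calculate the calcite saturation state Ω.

α₂ = 1 / (1 + [H⁺]/K2 + [H⁺]²/(K1K2)) = 1 / (1 + 10^+1.78 + 10^+0.35)
   = 1 / (1 + 60.256 + 2.2387) = 1/63.495 = 0.01575
[CO3²⁻] = α₂ × DIC = 0.01575 × 3.05 = 0.04804 mmol/kg
Ksp = 10^(−6.37) = 4.266×10^-7
Ω = [Ca²⁺][CO3²⁻]/Ksp = (11.2×10^-3)(4.804×10^-5) / 4.266×10^-7 = 1.26

Ω = 1.26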